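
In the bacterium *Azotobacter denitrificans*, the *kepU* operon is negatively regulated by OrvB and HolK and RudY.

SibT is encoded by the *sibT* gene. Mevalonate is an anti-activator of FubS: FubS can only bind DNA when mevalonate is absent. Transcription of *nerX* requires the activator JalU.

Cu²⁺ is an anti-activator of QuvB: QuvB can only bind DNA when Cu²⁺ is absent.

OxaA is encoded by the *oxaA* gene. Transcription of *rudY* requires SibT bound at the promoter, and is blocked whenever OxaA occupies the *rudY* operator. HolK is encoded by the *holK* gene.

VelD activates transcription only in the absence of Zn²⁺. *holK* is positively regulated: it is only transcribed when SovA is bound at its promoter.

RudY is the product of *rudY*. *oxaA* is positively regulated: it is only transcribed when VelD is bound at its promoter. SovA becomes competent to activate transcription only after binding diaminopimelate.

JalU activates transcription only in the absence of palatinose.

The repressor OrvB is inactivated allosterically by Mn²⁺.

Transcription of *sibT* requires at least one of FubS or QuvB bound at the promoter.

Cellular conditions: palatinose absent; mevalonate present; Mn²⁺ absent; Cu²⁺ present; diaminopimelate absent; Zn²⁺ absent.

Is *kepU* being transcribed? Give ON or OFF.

OFF

Mn²⁺ is absent, so OrvB is active.
Diaminopimelate is absent, so SovA is inactive.
Required activator SovA is absent, so *holK* is not transcribed.
So HolK is not produced.
Mevalonate is present, so FubS is inactive.
Cu²⁺ is present, so QuvB is inactive.
No activator is available at the *sibT* promoter, so *sibT* is not transcribed.
So SibT is not produced.
Zn²⁺ is absent, so VelD is active.
No repressor is bound and VelD is active, so *oxaA* is transcribed.
So OxaA is produced and active.
With repressor OxaA bound, *rudY* is not transcribed.
So RudY is not produced.
With repressor OrvB bound, *kepU* is not transcribed.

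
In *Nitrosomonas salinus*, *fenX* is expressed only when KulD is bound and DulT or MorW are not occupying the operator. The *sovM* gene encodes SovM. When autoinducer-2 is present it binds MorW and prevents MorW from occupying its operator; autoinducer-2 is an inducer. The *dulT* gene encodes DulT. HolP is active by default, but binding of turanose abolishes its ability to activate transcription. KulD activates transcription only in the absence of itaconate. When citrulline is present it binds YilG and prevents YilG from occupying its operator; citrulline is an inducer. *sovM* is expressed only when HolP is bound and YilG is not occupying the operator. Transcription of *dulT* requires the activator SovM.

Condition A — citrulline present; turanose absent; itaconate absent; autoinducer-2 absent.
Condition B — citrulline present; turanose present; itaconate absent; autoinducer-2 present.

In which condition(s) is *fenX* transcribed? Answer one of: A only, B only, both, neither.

Condition A:
Citrulline is present, so YilG is inactive.
Turanose is absent, so HolP is active.
No repressor is bound and HolP is active, so *sovM* is transcribed.
So SovM is produced and active.
No repressor is bound and SovM is active, so *dulT* is transcribed.
So DulT is produced and active.
Itaconate is absent, so KulD is active.
Autoinducer-2 is absent, so MorW is active.
With repressor DulT bound, *fenX* is not transcribed.
→ *fenX* is OFF in A.
Condition B:
Citrulline is present, so YilG is inactive.
Turanose is present, so HolP is inactive.
Required activator HolP is absent, so *sovM* is not transcribed.
So SovM is not produced.
Required activator SovM is absent, so *dulT* is not transcribed.
So DulT is not produced.
Itaconate is absent, so KulD is active.
Autoinducer-2 is present, so MorW is inactive.
No repressor is bound and KulD is active, so *fenX* is transcribed.
→ *fenX* is ON in B.

B only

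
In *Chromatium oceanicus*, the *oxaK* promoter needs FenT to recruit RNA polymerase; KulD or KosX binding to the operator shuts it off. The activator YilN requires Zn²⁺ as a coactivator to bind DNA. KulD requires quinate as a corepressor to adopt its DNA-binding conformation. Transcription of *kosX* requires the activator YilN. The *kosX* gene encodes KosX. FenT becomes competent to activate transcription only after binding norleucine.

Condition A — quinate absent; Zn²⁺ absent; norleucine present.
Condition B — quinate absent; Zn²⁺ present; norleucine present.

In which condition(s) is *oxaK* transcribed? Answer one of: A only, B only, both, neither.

Condition A:
Quinate is absent, so KulD is inactive.
Zn²⁺ is absent, so YilN is inactive.
Required activator YilN is absent, so *kosX* is not transcribed.
So KosX is not produced.
Norleucine is present, so FenT is active.
No repressor is bound and FenT is active, so *oxaK* is transcribed.
→ *oxaK* is ON in A.
Condition B:
Quinate is absent, so KulD is inactive.
Zn²⁺ is present, so YilN is active.
No repressor is bound and YilN is active, so *kosX* is transcribed.
So KosX is produced and active.
Norleucine is present, so FenT is active.
With repressor KosX bound, *oxaK* is not transcribed.
→ *oxaK* is OFF in B.

A only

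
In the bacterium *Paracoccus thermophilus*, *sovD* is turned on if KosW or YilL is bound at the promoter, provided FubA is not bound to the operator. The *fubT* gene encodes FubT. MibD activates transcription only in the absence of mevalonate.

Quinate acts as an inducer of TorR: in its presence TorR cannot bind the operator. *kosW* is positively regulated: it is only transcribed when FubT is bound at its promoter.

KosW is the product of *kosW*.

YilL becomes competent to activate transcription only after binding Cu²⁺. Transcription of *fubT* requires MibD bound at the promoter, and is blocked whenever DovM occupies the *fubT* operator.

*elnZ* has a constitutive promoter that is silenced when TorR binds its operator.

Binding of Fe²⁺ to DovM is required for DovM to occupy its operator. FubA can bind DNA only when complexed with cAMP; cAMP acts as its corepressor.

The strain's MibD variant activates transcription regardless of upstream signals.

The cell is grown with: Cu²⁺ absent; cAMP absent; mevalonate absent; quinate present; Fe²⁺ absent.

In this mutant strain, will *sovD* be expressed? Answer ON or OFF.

ON

cAMP is absent, so FubA is inactive.
MibD is constitutively active in this strain.
Fe²⁺ is absent, so DovM is inactive.
No repressor is bound and MibD is active, so *fubT* is transcribed.
So FubT is produced and active.
No repressor is bound and FubT is active, so *kosW* is transcribed.
So KosW is produced and active.
Cu²⁺ is absent, so YilL is inactive.
Activator KosW is present, so *sovD* is transcribed.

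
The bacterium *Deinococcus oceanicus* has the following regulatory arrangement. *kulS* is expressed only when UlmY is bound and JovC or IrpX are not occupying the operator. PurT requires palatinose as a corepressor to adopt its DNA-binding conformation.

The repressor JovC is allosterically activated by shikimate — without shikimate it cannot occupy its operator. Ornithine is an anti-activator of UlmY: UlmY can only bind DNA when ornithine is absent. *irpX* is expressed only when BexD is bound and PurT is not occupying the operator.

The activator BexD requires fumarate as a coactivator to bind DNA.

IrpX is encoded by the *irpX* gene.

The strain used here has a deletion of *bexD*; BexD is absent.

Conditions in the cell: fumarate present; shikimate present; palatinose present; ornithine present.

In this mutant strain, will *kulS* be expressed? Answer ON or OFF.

Shikimate is present, so JovC is active.
Palatinose is present, so PurT is active.
BexD is non-functional in this strain, so it has no effect.
With repressor PurT bound, *irpX* is not transcribed.
So IrpX is not produced.
Ornithine is present, so UlmY is inactive.
With repressor JovC bound, *kulS* is not transcribed.

OFF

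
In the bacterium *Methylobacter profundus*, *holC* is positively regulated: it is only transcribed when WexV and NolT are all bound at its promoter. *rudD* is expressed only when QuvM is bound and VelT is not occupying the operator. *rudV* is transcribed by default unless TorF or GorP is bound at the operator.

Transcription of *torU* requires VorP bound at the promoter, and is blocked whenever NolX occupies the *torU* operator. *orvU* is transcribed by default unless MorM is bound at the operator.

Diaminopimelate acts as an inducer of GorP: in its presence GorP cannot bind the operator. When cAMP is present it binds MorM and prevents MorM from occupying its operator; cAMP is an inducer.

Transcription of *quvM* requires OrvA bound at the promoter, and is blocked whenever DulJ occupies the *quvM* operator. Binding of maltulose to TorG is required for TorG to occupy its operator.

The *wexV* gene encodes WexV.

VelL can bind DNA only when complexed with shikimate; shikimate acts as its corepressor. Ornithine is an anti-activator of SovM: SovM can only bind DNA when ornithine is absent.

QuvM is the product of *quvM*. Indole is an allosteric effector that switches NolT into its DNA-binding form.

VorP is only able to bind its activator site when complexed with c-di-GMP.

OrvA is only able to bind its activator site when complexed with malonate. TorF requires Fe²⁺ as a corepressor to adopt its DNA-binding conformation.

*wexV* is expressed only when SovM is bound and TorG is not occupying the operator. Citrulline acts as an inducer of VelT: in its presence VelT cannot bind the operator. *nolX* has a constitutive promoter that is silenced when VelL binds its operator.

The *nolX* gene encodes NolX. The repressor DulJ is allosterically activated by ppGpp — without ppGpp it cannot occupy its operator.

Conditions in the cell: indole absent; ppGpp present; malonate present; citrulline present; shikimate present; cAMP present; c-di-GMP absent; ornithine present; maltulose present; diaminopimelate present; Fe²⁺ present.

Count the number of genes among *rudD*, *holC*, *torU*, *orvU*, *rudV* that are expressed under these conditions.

Malonate is present, so OrvA is active.
ppGpp is present, so DulJ is active.
With repressor DulJ bound, *quvM* is not transcribed.
So QuvM is not produced.
Citrulline is present, so VelT is inactive.
Required activator QuvM is absent, so *rudD* is not transcribed.
→ *rudD* is OFF.
Maltulose is present, so TorG is active.
Ornithine is present, so SovM is inactive.
With repressor TorG bound, *wexV* is not transcribed.
So WexV is not produced.
Indole is absent, so NolT is inactive.
Required activator WexV is absent, so *holC* is not transcribed.
→ *holC* is OFF.
c-di-GMP is absent, so VorP is inactive.
Shikimate is present, so VelL is active.
With repressor VelL bound, *nolX* is not transcribed.
So NolX is not produced.
Required activator VorP is absent, so *torU* is not transcribed.
→ *torU* is OFF.
cAMP is present, so MorM is inactive.
With no repressor bound, *orvU* is transcribed.
→ *orvU* is ON.
Fe²⁺ is present, so TorF is active.
Diaminopimelate is present, so GorP is inactive.
With repressor TorF bound, *rudV* is not transcribed.
→ *rudV* is OFF.
1 of the 5 genes is transcribed.

1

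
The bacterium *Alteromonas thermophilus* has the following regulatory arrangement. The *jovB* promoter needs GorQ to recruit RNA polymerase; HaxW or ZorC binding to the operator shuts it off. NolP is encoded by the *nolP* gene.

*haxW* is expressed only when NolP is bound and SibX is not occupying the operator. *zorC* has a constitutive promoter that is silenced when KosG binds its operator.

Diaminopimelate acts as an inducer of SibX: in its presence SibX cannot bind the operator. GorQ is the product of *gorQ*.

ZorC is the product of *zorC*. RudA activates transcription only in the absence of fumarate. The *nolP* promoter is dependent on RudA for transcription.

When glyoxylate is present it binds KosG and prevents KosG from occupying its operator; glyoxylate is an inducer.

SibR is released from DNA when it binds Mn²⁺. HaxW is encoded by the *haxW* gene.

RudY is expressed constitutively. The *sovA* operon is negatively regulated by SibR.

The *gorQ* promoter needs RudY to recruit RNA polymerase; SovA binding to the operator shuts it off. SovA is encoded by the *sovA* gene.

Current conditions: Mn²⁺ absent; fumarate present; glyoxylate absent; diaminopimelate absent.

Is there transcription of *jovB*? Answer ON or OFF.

Fumarate is present, so RudA is inactive.
Required activator RudA is absent, so *nolP* is not transcribed.
So NolP is not produced.
Diaminopimelate is absent, so SibX is active.
With repressor SibX bound, *haxW* is not transcribed.
So HaxW is not produced.
Glyoxylate is absent, so KosG is active.
With repressor KosG bound, *zorC* is not transcribed.
So ZorC is not produced.
Mn²⁺ is absent, so SibR is active.
With repressor SibR bound, *sovA* is not transcribed.
So SovA is not produced.
RudY is produced constitutively and is active.
No repressor is bound and RudY is active, so *gorQ* is transcribed.
So GorQ is produced and active.
No repressor is bound and GorQ is active, so *jovB* is transcribed.

ON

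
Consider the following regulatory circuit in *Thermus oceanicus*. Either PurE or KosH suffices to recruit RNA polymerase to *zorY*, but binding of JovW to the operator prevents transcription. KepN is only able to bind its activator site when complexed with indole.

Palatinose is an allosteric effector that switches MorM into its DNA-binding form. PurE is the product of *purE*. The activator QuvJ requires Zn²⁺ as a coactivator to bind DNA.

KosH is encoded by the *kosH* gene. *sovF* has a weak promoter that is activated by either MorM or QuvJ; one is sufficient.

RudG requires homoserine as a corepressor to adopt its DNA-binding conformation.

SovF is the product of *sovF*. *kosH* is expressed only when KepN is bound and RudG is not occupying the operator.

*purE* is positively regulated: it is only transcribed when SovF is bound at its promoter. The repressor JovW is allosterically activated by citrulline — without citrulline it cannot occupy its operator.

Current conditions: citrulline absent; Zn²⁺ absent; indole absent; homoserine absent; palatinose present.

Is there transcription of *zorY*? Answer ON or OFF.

Palatinose is present, so MorM is active.
Zn²⁺ is absent, so QuvJ is inactive.
Activator MorM is present, so *sovF* is transcribed.
So SovF is produced and active.
No repressor is bound and SovF is active, so *purE* is transcribed.
So PurE is produced and active.
Citrulline is absent, so JovW is inactive.
Homoserine is absent, so RudG is inactive.
Indole is absent, so KepN is inactive.
Required activator KepN is absent, so *kosH* is not transcribed.
So KosH is not produced.
Activator PurE is present, so *zorY* is transcribed.

ON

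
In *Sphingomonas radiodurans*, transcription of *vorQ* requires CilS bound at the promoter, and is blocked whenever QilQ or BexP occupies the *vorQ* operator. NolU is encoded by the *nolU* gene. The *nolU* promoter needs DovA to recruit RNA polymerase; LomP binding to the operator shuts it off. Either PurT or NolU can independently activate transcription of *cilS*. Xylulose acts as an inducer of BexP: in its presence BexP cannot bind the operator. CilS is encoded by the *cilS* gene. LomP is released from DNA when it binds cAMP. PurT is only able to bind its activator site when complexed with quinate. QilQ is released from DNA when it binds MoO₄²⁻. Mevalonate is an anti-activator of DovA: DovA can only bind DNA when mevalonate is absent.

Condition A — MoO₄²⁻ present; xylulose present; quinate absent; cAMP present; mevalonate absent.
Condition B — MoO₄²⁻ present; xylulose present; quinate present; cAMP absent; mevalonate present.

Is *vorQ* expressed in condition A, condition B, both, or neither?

both

Condition A:
MoO₄²⁻ is present, so QilQ is inactive.
Xylulose is present, so BexP is inactive.
Quinate is absent, so PurT is inactive.
cAMP is present, so LomP is inactive.
Mevalonate is absent, so DovA is active.
No repressor is bound and DovA is active, so *nolU* is transcribed.
So NolU is produced and active.
Activator NolU is present, so *cilS* is transcribed.
So CilS is produced and active.
No repressor is bound and CilS is active, so *vorQ* is transcribed.
→ *vorQ* is ON in A.
Condition B:
MoO₄²⁻ is present, so QilQ is inactive.
Xylulose is present, so BexP is inactive.
Quinate is present, so PurT is active.
cAMP is absent, so LomP is active.
Mevalonate is present, so DovA is inactive.
With repressor LomP bound, *nolU* is not transcribed.
So NolU is not produced.
Activator PurT is present, so *cilS* is transcribed.
So CilS is produced and active.
No repressor is bound and CilS is active, so *vorQ* is transcribed.
→ *vorQ* is ON in B.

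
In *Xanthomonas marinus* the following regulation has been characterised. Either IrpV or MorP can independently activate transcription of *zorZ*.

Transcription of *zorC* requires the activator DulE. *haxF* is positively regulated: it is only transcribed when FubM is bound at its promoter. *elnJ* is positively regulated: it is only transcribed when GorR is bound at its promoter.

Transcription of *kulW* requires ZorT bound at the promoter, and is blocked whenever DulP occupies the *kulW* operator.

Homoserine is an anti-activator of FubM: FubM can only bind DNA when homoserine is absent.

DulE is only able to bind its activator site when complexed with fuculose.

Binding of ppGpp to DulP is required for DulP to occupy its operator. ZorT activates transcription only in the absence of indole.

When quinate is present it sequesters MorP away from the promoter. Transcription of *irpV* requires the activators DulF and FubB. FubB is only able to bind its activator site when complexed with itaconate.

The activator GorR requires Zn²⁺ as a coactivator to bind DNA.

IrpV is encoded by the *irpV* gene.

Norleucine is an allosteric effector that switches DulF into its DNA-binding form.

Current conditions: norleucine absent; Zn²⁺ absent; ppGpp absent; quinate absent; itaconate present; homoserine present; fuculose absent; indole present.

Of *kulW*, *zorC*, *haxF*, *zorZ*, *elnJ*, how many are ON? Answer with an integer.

1

ppGpp is absent, so DulP is inactive.
Indole is present, so ZorT is inactive.
Required activator ZorT is absent, so *kulW* is not transcribed.
→ *kulW* is OFF.
Fuculose is absent, so DulE is inactive.
Required activator DulE is absent, so *zorC* is not transcribed.
→ *zorC* is OFF.
Homoserine is present, so FubM is inactive.
Required activator FubM is absent, so *haxF* is not transcribed.
→ *haxF* is OFF.
Norleucine is absent, so DulF is inactive.
Itaconate is present, so FubB is active.
Required activator DulF is absent, so *irpV* is not transcribed.
So IrpV is not produced.
Quinate is absent, so MorP is active.
Activator MorP is present, so *zorZ* is transcribed.
→ *zorZ* is ON.
Zn²⁺ is absent, so GorR is inactive.
Required activator GorR is absent, so *elnJ* is not transcribed.
→ *elnJ* is OFF.
1 of the 5 genes is transcribed.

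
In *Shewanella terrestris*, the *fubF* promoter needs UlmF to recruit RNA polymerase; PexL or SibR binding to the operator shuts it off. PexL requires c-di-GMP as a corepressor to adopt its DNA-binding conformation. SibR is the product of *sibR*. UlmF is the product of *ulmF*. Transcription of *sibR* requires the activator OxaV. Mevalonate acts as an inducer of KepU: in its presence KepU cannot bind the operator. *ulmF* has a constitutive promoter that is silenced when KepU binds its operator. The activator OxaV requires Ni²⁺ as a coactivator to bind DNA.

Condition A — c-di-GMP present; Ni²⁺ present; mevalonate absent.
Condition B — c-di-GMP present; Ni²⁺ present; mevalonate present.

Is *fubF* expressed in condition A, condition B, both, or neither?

Condition A:
c-di-GMP is present, so PexL is active.
Ni²⁺ is present, so OxaV is active.
No repressor is bound and OxaV is active, so *sibR* is transcribed.
So SibR is produced and active.
Mevalonate is absent, so KepU is active.
With repressor KepU bound, *ulmF* is not transcribed.
So UlmF is not produced.
With repressor PexL bound, *fubF* is not transcribed.
→ *fubF* is OFF in A.
Condition B:
c-di-GMP is present, so PexL is active.
Ni²⁺ is present, so OxaV is active.
No repressor is bound and OxaV is active, so *sibR* is transcribed.
So SibR is produced and active.
Mevalonate is present, so KepU is inactive.
With no repressor bound, *ulmF* is transcribed.
So UlmF is produced and active.
With repressor PexL bound, *fubF* is not transcribed.
→ *fubF* is OFF in B.

neither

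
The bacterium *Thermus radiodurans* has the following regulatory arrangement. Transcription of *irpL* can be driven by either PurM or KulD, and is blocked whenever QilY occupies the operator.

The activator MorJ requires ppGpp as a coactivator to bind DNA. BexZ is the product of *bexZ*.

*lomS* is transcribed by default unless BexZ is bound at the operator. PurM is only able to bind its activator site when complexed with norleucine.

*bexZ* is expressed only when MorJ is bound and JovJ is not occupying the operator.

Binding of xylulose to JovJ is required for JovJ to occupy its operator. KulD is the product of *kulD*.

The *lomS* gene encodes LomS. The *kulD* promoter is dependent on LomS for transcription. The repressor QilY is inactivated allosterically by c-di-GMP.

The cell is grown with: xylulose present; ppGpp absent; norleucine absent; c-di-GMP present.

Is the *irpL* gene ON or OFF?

ON

Norleucine is absent, so PurM is inactive.
c-di-GMP is present, so QilY is inactive.
ppGpp is absent, so MorJ is inactive.
Xylulose is present, so JovJ is active.
With repressor JovJ bound, *bexZ* is not transcribed.
So BexZ is not produced.
With no repressor bound, *lomS* is transcribed.
So LomS is produced and active.
No repressor is bound and LomS is active, so *kulD* is transcribed.
So KulD is produced and active.
Activator KulD is present, so *irpL* is transcribed.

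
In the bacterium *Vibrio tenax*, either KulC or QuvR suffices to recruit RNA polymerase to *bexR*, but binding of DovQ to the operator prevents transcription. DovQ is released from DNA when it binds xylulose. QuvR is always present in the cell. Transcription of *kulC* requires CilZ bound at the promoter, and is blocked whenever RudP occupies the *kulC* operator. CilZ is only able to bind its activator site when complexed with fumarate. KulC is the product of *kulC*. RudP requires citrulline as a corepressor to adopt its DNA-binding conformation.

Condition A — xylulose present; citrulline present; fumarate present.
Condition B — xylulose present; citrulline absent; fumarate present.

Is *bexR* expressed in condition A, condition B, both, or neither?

both

Condition A:
Xylulose is present, so DovQ is inactive.
Citrulline is present, so RudP is active.
Fumarate is present, so CilZ is active.
With repressor RudP bound, *kulC* is not transcribed.
So KulC is not produced.
QuvR is produced constitutively and is active.
Activator QuvR is present, so *bexR* is transcribed.
→ *bexR* is ON in A.
Condition B:
Xylulose is present, so DovQ is inactive.
Citrulline is absent, so RudP is inactive.
Fumarate is present, so CilZ is active.
No repressor is bound and CilZ is active, so *kulC* is transcribed.
So KulC is produced and active.
QuvR is produced constitutively and is active.
Activator KulC is present, so *bexR* is transcribed.
→ *bexR* is ON in B.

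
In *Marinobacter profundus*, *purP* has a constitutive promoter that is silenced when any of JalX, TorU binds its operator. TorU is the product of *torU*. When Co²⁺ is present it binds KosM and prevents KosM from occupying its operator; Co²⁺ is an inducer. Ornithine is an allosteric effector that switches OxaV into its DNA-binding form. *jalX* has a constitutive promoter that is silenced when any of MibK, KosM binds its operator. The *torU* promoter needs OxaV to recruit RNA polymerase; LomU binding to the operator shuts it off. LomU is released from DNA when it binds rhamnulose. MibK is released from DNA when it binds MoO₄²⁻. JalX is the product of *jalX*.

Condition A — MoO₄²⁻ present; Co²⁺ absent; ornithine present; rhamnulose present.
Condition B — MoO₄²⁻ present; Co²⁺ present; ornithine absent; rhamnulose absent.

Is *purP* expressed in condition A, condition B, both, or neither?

neither

Condition A:
MoO₄²⁻ is present, so MibK is inactive.
Co²⁺ is absent, so KosM is active.
With repressor KosM bound, *jalX* is not transcribed.
So JalX is not produced.
Ornithine is present, so OxaV is active.
Rhamnulose is present, so LomU is inactive.
No repressor is bound and OxaV is active, so *torU* is transcribed.
So TorU is produced and active.
With repressor TorU bound, *purP* is not transcribed.
→ *purP* is OFF in A.
Condition B:
MoO₄²⁻ is present, so MibK is inactive.
Co²⁺ is present, so KosM is inactive.
With no repressor bound, *jalX* is transcribed.
So JalX is produced and active.
Ornithine is absent, so OxaV is inactive.
Rhamnulose is absent, so LomU is active.
With repressor LomU bound, *torU* is not transcribed.
So TorU is not produced.
With repressor JalX bound, *purP* is not transcribed.
→ *purP* is OFF in B.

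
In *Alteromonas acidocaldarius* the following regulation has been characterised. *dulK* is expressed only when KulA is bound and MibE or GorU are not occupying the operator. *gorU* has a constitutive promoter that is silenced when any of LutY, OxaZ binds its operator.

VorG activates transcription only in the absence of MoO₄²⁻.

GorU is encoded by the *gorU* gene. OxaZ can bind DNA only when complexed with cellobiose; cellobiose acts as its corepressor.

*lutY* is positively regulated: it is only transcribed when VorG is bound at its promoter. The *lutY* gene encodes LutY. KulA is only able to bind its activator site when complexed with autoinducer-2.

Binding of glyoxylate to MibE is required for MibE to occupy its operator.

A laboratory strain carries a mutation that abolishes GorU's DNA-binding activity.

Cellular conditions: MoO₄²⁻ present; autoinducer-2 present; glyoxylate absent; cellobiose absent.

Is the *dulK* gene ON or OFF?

Autoinducer-2 is present, so KulA is active.
Glyoxylate is absent, so MibE is inactive.
GorU is non-functional in this strain, so it has no effect.
No repressor is bound and KulA is active, so *dulK* is transcribed.

ON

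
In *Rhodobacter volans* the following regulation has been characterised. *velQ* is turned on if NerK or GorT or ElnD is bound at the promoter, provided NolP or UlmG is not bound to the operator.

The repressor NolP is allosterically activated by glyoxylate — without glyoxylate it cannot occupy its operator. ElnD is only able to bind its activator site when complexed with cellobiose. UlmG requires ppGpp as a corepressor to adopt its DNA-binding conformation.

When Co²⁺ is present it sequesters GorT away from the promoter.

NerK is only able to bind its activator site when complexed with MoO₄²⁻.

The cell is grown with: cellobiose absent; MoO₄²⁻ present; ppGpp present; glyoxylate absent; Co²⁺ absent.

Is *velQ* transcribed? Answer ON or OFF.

MoO₄²⁻ is present, so NerK is active.
Co²⁺ is absent, so GorT is active.
Cellobiose is absent, so ElnD is inactive.
Glyoxylate is absent, so NolP is inactive.
ppGpp is present, so UlmG is active.
With repressor UlmG bound, *velQ* is not transcribed.

OFF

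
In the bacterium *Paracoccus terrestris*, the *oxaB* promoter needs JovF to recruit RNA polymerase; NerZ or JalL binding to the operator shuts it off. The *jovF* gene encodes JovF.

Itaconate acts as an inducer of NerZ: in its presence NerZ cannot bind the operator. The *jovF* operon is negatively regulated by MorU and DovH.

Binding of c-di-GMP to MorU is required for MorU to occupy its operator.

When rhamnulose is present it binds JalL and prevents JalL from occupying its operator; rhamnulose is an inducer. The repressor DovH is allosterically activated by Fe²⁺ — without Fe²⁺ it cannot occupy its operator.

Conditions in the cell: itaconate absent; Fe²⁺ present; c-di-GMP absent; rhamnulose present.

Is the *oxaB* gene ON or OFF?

Itaconate is absent, so NerZ is active.
Rhamnulose is present, so JalL is inactive.
c-di-GMP is absent, so MorU is inactive.
Fe²⁺ is present, so DovH is active.
With repressor DovH bound, *jovF* is not transcribed.
So JovF is not produced.
With repressor NerZ bound, *oxaB* is not transcribed.

OFF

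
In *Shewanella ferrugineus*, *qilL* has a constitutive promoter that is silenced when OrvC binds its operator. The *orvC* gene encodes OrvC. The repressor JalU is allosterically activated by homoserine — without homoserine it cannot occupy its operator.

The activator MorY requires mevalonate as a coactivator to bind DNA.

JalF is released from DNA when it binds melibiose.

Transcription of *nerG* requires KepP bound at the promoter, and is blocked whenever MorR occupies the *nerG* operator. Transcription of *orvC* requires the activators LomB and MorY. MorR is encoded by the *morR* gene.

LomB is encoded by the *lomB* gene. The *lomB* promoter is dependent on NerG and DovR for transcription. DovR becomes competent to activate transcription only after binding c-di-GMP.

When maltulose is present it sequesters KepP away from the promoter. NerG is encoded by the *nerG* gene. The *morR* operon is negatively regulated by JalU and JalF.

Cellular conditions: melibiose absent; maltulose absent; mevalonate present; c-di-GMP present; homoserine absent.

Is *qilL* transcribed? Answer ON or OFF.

Homoserine is absent, so JalU is inactive.
Melibiose is absent, so JalF is active.
With repressor JalF bound, *morR* is not transcribed.
So MorR is not produced.
Maltulose is absent, so KepP is active.
No repressor is bound and KepP is active, so *nerG* is transcribed.
So NerG is produced and active.
c-di-GMP is present, so DovR is active.
No repressor is bound and NerG and DovR are active, so *lomB* is transcribed.
So LomB is produced and active.
Mevalonate is present, so MorY is active.
No repressor is bound and LomB and MorY are active, so *orvC* is transcribed.
So OrvC is produced and active.
With repressor OrvC bound, *qilL* is not transcribed.

OFF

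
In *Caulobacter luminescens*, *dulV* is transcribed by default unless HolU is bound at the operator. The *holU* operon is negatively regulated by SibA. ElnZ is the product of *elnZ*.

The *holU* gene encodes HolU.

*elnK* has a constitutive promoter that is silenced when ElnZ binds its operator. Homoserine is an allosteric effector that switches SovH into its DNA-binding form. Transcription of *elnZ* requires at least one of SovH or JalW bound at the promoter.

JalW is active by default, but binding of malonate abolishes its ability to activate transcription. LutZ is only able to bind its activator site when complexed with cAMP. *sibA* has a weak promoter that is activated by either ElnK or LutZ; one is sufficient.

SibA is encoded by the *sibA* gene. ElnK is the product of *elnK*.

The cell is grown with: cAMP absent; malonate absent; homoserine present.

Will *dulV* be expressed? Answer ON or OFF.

Homoserine is present, so SovH is active.
Malonate is absent, so JalW is active.
Activator SovH is present, so *elnZ* is transcribed.
So ElnZ is produced and active.
With repressor ElnZ bound, *elnK* is not transcribed.
So ElnK is not produced.
cAMP is absent, so LutZ is inactive.
No activator is available at the *sibA* promoter, so *sibA* is not transcribed.
So SibA is not produced.
With no repressor bound, *holU* is transcribed.
So HolU is produced and active.
With repressor HolU bound, *dulV* is not transcribed.

OFF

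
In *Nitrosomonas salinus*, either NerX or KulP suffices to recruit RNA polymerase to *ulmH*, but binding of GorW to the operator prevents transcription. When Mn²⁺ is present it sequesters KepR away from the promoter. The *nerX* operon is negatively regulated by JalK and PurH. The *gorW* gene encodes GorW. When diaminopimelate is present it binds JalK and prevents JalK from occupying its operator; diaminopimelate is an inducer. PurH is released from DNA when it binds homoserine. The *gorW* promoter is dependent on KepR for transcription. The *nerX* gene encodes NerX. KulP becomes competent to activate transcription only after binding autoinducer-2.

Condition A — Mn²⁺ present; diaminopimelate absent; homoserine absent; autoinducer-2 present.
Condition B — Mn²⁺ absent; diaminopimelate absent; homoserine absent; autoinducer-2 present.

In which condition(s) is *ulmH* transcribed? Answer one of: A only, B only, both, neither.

A only

Condition A:
Mn²⁺ is present, so KepR is inactive.
Required activator KepR is absent, so *gorW* is not transcribed.
So GorW is not produced.
Diaminopimelate is absent, so JalK is active.
Homoserine is absent, so PurH is active.
With repressor JalK bound, *nerX* is not transcribed.
So NerX is not produced.
Autoinducer-2 is present, so KulP is active.
Activator KulP is present, so *ulmH* is transcribed.
→ *ulmH* is ON in A.
Condition B:
Mn²⁺ is absent, so KepR is active.
No repressor is bound and KepR is active, so *gorW* is transcribed.
So GorW is produced and active.
Diaminopimelate is absent, so JalK is active.
Homoserine is absent, so PurH is active.
With repressor JalK bound, *nerX* is not transcribed.
So NerX is not produced.
Autoinducer-2 is present, so KulP is active.
With repressor GorW bound, *ulmH* is not transcribed.
→ *ulmH* is OFF in B.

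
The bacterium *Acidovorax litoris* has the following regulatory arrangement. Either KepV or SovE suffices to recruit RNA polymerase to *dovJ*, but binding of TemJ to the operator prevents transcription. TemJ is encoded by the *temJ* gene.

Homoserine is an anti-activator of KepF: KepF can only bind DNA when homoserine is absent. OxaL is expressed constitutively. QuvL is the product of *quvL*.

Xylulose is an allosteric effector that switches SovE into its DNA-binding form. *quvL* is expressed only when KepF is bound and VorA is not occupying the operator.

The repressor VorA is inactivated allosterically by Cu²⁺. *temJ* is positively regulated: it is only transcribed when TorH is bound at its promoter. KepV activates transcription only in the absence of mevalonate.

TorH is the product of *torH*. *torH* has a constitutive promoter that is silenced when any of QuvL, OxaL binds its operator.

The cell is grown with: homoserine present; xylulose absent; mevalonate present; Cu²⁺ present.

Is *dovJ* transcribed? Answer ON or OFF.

OFF

Mevalonate is present, so KepV is inactive.
Cu²⁺ is present, so VorA is inactive.
Homoserine is present, so KepF is inactive.
Required activator KepF is absent, so *quvL* is not transcribed.
So QuvL is not produced.
OxaL is produced constitutively and is active.
With repressor OxaL bound, *torH* is not transcribed.
So TorH is not produced.
Required activator TorH is absent, so *temJ* is not transcribed.
So TemJ is not produced.
Xylulose is absent, so SovE is inactive.
No activator is available at the *dovJ* promoter, so *dovJ* is not transcribed.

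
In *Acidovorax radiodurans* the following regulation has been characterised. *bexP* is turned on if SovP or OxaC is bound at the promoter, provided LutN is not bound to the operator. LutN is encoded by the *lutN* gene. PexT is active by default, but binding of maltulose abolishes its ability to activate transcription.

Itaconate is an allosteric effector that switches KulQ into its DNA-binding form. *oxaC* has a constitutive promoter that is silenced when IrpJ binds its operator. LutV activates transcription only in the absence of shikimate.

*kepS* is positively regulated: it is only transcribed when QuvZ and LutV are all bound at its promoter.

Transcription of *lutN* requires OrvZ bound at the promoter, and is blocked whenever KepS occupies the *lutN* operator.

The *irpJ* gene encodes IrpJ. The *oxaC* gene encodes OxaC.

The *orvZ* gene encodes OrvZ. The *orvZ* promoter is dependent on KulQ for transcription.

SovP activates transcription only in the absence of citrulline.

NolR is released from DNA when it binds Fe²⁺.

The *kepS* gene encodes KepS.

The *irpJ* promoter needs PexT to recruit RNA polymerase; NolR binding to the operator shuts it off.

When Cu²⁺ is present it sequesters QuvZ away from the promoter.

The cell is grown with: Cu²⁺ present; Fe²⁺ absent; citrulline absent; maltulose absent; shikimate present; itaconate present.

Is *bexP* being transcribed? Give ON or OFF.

OFF

Citrulline is absent, so SovP is active.
Maltulose is absent, so PexT is active.
Fe²⁺ is absent, so NolR is active.
With repressor NolR bound, *irpJ* is not transcribed.
So IrpJ is not produced.
With no repressor bound, *oxaC* is transcribed.
So OxaC is produced and active.
Cu²⁺ is present, so QuvZ is inactive.
Shikimate is present, so LutV is inactive.
Required activator QuvZ is absent, so *kepS* is not transcribed.
So KepS is not produced.
Itaconate is present, so KulQ is active.
No repressor is bound and KulQ is active, so *orvZ* is transcribed.
So OrvZ is produced and active.
No repressor is bound and OrvZ is active, so *lutN* is transcribed.
So LutN is produced and active.
With repressor LutN bound, *bexP* is not transcribed.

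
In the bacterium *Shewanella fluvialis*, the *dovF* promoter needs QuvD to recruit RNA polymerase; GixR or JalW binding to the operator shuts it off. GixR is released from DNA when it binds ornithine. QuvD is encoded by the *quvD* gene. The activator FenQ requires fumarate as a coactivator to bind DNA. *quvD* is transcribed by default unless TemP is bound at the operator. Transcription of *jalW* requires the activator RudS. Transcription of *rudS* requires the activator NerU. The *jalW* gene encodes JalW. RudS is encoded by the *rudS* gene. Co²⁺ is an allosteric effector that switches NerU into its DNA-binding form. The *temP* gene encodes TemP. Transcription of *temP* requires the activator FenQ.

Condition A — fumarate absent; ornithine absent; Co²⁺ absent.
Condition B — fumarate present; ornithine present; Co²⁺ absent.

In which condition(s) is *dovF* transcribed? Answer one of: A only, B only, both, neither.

Condition A:
Fumarate is absent, so FenQ is inactive.
Required activator FenQ is absent, so *temP* is not transcribed.
So TemP is not produced.
With no repressor bound, *quvD* is transcribed.
So QuvD is produced and active.
Ornithine is absent, so GixR is active.
Co²⁺ is absent, so NerU is inactive.
Required activator NerU is absent, so *rudS* is not transcribed.
So RudS is not produced.
Required activator RudS is absent, so *jalW* is not transcribed.
So JalW is not produced.
With repressor GixR bound, *dovF* is not transcribed.
→ *dovF* is OFF in A.
Condition B:
Fumarate is present, so FenQ is active.
No repressor is bound and FenQ is active, so *temP* is transcribed.
So TemP is produced and active.
With repressor TemP bound, *quvD* is not transcribed.
So QuvD is not produced.
Ornithine is present, so GixR is inactive.
Co²⁺ is absent, so NerU is inactive.
Required activator NerU is absent, so *rudS* is not transcribed.
So RudS is not produced.
Required activator RudS is absent, so *jalW* is not transcribed.
So JalW is not produced.
Required activator QuvD is absent, so *dovF* is not transcribed.
→ *dovF* is OFF in B.

neither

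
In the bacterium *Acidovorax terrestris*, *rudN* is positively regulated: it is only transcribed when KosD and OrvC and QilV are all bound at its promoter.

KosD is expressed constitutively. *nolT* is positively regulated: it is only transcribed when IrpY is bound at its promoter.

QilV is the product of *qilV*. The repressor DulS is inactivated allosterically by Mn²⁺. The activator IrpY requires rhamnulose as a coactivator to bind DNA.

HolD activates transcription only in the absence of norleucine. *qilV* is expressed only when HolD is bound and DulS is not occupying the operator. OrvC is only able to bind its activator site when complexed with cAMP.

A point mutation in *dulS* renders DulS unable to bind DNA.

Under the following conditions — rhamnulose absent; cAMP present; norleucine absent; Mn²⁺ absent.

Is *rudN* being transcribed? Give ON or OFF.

KosD is produced constitutively and is active.
cAMP is present, so OrvC is active.
Norleucine is absent, so HolD is active.
DulS is non-functional in this strain, so it has no effect.
No repressor is bound and HolD is active, so *qilV* is transcribed.
So QilV is produced and active.
No repressor is bound and KosD and OrvC and QilV are active, so *rudN* is transcribed.

ON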